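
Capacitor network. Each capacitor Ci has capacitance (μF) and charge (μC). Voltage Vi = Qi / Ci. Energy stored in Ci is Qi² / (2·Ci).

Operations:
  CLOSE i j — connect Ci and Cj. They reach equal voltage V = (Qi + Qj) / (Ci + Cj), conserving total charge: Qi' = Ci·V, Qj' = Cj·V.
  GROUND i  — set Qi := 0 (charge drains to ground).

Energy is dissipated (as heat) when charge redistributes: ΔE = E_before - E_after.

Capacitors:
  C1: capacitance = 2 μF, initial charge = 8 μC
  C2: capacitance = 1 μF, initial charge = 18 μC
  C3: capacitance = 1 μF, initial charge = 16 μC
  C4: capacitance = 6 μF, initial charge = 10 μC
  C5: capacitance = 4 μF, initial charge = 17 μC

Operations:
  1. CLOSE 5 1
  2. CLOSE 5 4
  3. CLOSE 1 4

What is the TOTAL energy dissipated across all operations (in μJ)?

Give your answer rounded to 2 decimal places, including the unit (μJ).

Answer: 9.23 μJ

Derivation:
Initial: C1(2μF, Q=8μC, V=4.00V), C2(1μF, Q=18μC, V=18.00V), C3(1μF, Q=16μC, V=16.00V), C4(6μF, Q=10μC, V=1.67V), C5(4μF, Q=17μC, V=4.25V)
Op 1: CLOSE 5-1: Q_total=25.00, C_total=6.00, V=4.17; Q5=16.67, Q1=8.33; dissipated=0.042
Op 2: CLOSE 5-4: Q_total=26.67, C_total=10.00, V=2.67; Q5=10.67, Q4=16.00; dissipated=7.500
Op 3: CLOSE 1-4: Q_total=24.33, C_total=8.00, V=3.04; Q1=6.08, Q4=18.25; dissipated=1.688
Total dissipated: 9.229 μJ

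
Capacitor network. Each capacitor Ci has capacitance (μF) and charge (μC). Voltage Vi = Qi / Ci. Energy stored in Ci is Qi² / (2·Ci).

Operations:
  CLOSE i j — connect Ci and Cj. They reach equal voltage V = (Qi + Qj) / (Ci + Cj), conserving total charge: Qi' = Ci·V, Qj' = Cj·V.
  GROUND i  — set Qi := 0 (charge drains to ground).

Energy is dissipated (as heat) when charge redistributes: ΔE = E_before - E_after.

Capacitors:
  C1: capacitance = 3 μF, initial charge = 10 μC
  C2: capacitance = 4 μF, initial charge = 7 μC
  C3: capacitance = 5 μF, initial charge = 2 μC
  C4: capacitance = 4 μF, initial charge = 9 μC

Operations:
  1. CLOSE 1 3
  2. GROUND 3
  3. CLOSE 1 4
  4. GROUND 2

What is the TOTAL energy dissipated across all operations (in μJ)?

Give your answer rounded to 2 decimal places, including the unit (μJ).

Answer: 20.30 μJ

Derivation:
Initial: C1(3μF, Q=10μC, V=3.33V), C2(4μF, Q=7μC, V=1.75V), C3(5μF, Q=2μC, V=0.40V), C4(4μF, Q=9μC, V=2.25V)
Op 1: CLOSE 1-3: Q_total=12.00, C_total=8.00, V=1.50; Q1=4.50, Q3=7.50; dissipated=8.067
Op 2: GROUND 3: Q3=0; energy lost=5.625
Op 3: CLOSE 1-4: Q_total=13.50, C_total=7.00, V=1.93; Q1=5.79, Q4=7.71; dissipated=0.482
Op 4: GROUND 2: Q2=0; energy lost=6.125
Total dissipated: 20.299 μJ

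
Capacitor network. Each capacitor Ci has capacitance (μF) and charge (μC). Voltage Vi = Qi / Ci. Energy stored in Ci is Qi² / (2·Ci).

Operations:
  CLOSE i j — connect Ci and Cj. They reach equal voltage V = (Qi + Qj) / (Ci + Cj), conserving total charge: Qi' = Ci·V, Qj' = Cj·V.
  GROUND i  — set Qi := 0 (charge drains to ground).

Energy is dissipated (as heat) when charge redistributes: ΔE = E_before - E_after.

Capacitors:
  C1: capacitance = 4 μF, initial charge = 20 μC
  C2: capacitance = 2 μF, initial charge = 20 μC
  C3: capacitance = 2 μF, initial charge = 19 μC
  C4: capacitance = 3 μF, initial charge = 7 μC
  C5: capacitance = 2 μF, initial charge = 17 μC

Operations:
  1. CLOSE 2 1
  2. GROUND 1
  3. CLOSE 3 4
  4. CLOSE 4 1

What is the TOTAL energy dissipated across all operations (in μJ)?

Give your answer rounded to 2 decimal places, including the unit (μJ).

Answer: 159.55 μJ

Derivation:
Initial: C1(4μF, Q=20μC, V=5.00V), C2(2μF, Q=20μC, V=10.00V), C3(2μF, Q=19μC, V=9.50V), C4(3μF, Q=7μC, V=2.33V), C5(2μF, Q=17μC, V=8.50V)
Op 1: CLOSE 2-1: Q_total=40.00, C_total=6.00, V=6.67; Q2=13.33, Q1=26.67; dissipated=16.667
Op 2: GROUND 1: Q1=0; energy lost=88.889
Op 3: CLOSE 3-4: Q_total=26.00, C_total=5.00, V=5.20; Q3=10.40, Q4=15.60; dissipated=30.817
Op 4: CLOSE 4-1: Q_total=15.60, C_total=7.00, V=2.23; Q4=6.69, Q1=8.91; dissipated=23.177
Total dissipated: 159.549 μJ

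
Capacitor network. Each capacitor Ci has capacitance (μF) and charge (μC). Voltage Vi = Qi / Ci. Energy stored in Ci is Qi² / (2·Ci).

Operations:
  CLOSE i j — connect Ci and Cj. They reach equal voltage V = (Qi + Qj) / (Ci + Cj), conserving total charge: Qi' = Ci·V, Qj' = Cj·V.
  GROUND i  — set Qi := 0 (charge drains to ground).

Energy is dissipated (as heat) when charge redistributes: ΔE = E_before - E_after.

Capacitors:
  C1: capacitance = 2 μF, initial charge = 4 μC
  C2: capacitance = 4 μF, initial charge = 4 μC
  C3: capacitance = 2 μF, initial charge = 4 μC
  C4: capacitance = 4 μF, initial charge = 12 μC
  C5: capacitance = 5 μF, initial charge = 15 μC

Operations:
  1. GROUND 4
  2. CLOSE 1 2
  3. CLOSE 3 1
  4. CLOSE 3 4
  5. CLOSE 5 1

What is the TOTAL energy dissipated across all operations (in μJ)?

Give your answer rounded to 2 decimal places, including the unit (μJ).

Initial: C1(2μF, Q=4μC, V=2.00V), C2(4μF, Q=4μC, V=1.00V), C3(2μF, Q=4μC, V=2.00V), C4(4μF, Q=12μC, V=3.00V), C5(5μF, Q=15μC, V=3.00V)
Op 1: GROUND 4: Q4=0; energy lost=18.000
Op 2: CLOSE 1-2: Q_total=8.00, C_total=6.00, V=1.33; Q1=2.67, Q2=5.33; dissipated=0.667
Op 3: CLOSE 3-1: Q_total=6.67, C_total=4.00, V=1.67; Q3=3.33, Q1=3.33; dissipated=0.222
Op 4: CLOSE 3-4: Q_total=3.33, C_total=6.00, V=0.56; Q3=1.11, Q4=2.22; dissipated=1.852
Op 5: CLOSE 5-1: Q_total=18.33, C_total=7.00, V=2.62; Q5=13.10, Q1=5.24; dissipated=1.270
Total dissipated: 22.011 μJ

Answer: 22.01 μJ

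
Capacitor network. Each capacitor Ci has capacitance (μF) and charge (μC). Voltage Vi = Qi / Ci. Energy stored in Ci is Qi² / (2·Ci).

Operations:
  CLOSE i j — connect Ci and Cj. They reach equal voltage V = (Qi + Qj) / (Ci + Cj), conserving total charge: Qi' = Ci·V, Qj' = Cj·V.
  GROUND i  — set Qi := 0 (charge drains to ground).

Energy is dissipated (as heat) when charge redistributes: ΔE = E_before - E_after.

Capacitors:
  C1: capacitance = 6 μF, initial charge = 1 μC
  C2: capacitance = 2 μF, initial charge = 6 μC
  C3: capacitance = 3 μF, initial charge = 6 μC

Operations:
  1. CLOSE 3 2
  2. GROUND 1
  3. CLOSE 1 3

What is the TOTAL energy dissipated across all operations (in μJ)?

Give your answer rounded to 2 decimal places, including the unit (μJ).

Answer: 6.44 μJ

Derivation:
Initial: C1(6μF, Q=1μC, V=0.17V), C2(2μF, Q=6μC, V=3.00V), C3(3μF, Q=6μC, V=2.00V)
Op 1: CLOSE 3-2: Q_total=12.00, C_total=5.00, V=2.40; Q3=7.20, Q2=4.80; dissipated=0.600
Op 2: GROUND 1: Q1=0; energy lost=0.083
Op 3: CLOSE 1-3: Q_total=7.20, C_total=9.00, V=0.80; Q1=4.80, Q3=2.40; dissipated=5.760
Total dissipated: 6.443 μJ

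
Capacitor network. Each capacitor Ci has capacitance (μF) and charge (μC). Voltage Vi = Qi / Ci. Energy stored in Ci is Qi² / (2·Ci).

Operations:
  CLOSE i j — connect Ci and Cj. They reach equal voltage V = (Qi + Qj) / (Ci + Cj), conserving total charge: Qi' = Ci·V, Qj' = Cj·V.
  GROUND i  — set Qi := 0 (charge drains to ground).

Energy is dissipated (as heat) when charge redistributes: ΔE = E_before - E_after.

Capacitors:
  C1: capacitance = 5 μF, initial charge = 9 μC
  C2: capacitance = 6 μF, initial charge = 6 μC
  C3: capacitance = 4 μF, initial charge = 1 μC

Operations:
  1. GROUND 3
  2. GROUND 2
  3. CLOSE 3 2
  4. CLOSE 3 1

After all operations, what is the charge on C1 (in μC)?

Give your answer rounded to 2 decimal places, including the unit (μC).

Initial: C1(5μF, Q=9μC, V=1.80V), C2(6μF, Q=6μC, V=1.00V), C3(4μF, Q=1μC, V=0.25V)
Op 1: GROUND 3: Q3=0; energy lost=0.125
Op 2: GROUND 2: Q2=0; energy lost=3.000
Op 3: CLOSE 3-2: Q_total=0.00, C_total=10.00, V=0.00; Q3=0.00, Q2=0.00; dissipated=0.000
Op 4: CLOSE 3-1: Q_total=9.00, C_total=9.00, V=1.00; Q3=4.00, Q1=5.00; dissipated=3.600
Final charges: Q1=5.00, Q2=0.00, Q3=4.00

Answer: 5.00 μC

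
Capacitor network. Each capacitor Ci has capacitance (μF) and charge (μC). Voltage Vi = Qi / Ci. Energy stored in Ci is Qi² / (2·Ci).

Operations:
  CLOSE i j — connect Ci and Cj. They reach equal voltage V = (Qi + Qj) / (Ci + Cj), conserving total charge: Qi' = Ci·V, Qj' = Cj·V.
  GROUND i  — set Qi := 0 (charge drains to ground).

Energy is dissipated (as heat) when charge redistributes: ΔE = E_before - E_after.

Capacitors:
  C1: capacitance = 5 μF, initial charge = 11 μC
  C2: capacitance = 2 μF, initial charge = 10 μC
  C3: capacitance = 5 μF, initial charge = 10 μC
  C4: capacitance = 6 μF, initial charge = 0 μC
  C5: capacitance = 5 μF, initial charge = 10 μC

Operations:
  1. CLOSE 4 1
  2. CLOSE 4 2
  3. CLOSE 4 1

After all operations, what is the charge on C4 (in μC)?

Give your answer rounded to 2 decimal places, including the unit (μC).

Answer: 9.27 μC

Derivation:
Initial: C1(5μF, Q=11μC, V=2.20V), C2(2μF, Q=10μC, V=5.00V), C3(5μF, Q=10μC, V=2.00V), C4(6μF, Q=0μC, V=0.00V), C5(5μF, Q=10μC, V=2.00V)
Op 1: CLOSE 4-1: Q_total=11.00, C_total=11.00, V=1.00; Q4=6.00, Q1=5.00; dissipated=6.600
Op 2: CLOSE 4-2: Q_total=16.00, C_total=8.00, V=2.00; Q4=12.00, Q2=4.00; dissipated=12.000
Op 3: CLOSE 4-1: Q_total=17.00, C_total=11.00, V=1.55; Q4=9.27, Q1=7.73; dissipated=1.364
Final charges: Q1=7.73, Q2=4.00, Q3=10.00, Q4=9.27, Q5=10.00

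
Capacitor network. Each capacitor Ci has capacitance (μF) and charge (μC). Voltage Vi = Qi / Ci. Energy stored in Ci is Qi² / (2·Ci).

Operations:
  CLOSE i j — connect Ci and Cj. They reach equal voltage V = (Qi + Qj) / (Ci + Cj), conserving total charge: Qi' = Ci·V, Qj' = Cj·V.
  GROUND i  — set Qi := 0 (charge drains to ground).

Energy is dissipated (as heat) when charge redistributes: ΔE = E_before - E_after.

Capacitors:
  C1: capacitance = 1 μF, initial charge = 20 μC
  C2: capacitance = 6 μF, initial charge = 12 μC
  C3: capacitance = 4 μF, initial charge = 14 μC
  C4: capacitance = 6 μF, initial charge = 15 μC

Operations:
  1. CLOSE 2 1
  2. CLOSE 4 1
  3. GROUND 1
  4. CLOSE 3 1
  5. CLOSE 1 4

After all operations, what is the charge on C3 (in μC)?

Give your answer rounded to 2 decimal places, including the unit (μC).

Answer: 11.20 μC

Derivation:
Initial: C1(1μF, Q=20μC, V=20.00V), C2(6μF, Q=12μC, V=2.00V), C3(4μF, Q=14μC, V=3.50V), C4(6μF, Q=15μC, V=2.50V)
Op 1: CLOSE 2-1: Q_total=32.00, C_total=7.00, V=4.57; Q2=27.43, Q1=4.57; dissipated=138.857
Op 2: CLOSE 4-1: Q_total=19.57, C_total=7.00, V=2.80; Q4=16.78, Q1=2.80; dissipated=1.839
Op 3: GROUND 1: Q1=0; energy lost=3.909
Op 4: CLOSE 3-1: Q_total=14.00, C_total=5.00, V=2.80; Q3=11.20, Q1=2.80; dissipated=4.900
Op 5: CLOSE 1-4: Q_total=19.58, C_total=7.00, V=2.80; Q1=2.80, Q4=16.78; dissipated=0.000
Final charges: Q1=2.80, Q2=27.43, Q3=11.20, Q4=16.78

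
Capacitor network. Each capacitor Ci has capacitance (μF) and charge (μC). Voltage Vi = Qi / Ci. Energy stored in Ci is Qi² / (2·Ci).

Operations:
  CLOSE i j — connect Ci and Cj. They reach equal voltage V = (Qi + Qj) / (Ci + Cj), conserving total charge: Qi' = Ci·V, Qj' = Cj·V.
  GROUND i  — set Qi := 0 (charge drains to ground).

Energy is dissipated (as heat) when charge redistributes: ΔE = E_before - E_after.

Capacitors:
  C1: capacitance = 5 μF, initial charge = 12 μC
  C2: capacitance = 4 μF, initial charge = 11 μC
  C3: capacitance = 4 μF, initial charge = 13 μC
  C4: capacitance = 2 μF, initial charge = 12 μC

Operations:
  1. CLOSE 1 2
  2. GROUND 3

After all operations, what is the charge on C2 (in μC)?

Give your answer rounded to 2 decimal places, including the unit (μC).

Initial: C1(5μF, Q=12μC, V=2.40V), C2(4μF, Q=11μC, V=2.75V), C3(4μF, Q=13μC, V=3.25V), C4(2μF, Q=12μC, V=6.00V)
Op 1: CLOSE 1-2: Q_total=23.00, C_total=9.00, V=2.56; Q1=12.78, Q2=10.22; dissipated=0.136
Op 2: GROUND 3: Q3=0; energy lost=21.125
Final charges: Q1=12.78, Q2=10.22, Q3=0.00, Q4=12.00

Answer: 10.22 μC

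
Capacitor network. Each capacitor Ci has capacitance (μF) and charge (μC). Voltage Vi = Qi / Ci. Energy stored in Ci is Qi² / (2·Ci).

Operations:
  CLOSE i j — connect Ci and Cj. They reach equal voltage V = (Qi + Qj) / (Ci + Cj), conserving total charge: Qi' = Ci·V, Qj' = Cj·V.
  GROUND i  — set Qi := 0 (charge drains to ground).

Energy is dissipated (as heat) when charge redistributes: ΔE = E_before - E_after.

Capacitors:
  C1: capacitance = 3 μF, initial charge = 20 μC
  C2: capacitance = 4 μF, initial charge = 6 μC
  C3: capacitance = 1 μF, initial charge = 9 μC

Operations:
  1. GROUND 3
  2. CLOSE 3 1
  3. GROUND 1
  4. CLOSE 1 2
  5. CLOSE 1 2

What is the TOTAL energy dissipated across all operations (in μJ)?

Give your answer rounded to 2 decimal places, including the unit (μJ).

Initial: C1(3μF, Q=20μC, V=6.67V), C2(4μF, Q=6μC, V=1.50V), C3(1μF, Q=9μC, V=9.00V)
Op 1: GROUND 3: Q3=0; energy lost=40.500
Op 2: CLOSE 3-1: Q_total=20.00, C_total=4.00, V=5.00; Q3=5.00, Q1=15.00; dissipated=16.667
Op 3: GROUND 1: Q1=0; energy lost=37.500
Op 4: CLOSE 1-2: Q_total=6.00, C_total=7.00, V=0.86; Q1=2.57, Q2=3.43; dissipated=1.929
Op 5: CLOSE 1-2: Q_total=6.00, C_total=7.00, V=0.86; Q1=2.57, Q2=3.43; dissipated=0.000
Total dissipated: 96.595 μJ

Answer: 96.60 μJ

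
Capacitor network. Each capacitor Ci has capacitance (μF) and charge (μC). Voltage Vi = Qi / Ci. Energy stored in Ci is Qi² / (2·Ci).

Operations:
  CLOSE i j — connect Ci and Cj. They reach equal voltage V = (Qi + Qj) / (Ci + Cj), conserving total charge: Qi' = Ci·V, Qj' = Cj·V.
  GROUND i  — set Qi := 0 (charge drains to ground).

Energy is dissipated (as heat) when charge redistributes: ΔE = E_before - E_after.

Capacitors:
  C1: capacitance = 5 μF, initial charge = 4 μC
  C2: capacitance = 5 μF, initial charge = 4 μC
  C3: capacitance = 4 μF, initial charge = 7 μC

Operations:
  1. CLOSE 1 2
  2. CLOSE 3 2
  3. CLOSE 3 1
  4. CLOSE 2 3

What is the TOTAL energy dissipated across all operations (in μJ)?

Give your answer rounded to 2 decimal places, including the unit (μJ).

Answer: 1.26 μJ

Derivation:
Initial: C1(5μF, Q=4μC, V=0.80V), C2(5μF, Q=4μC, V=0.80V), C3(4μF, Q=7μC, V=1.75V)
Op 1: CLOSE 1-2: Q_total=8.00, C_total=10.00, V=0.80; Q1=4.00, Q2=4.00; dissipated=0.000
Op 2: CLOSE 3-2: Q_total=11.00, C_total=9.00, V=1.22; Q3=4.89, Q2=6.11; dissipated=1.003
Op 3: CLOSE 3-1: Q_total=8.89, C_total=9.00, V=0.99; Q3=3.95, Q1=4.94; dissipated=0.198
Op 4: CLOSE 2-3: Q_total=10.06, C_total=9.00, V=1.12; Q2=5.59, Q3=4.47; dissipated=0.061
Total dissipated: 1.262 μJ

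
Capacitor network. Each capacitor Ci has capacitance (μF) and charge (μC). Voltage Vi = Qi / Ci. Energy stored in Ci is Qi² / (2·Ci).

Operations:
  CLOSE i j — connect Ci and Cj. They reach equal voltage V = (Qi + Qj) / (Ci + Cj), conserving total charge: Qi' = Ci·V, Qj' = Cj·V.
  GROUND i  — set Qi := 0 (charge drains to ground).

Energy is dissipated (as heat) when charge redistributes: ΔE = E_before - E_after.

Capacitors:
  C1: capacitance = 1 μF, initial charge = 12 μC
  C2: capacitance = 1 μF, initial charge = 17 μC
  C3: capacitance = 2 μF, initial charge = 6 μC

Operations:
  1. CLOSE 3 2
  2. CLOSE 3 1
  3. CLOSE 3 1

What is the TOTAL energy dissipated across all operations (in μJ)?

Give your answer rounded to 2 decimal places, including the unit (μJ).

Answer: 71.59 μJ

Derivation:
Initial: C1(1μF, Q=12μC, V=12.00V), C2(1μF, Q=17μC, V=17.00V), C3(2μF, Q=6μC, V=3.00V)
Op 1: CLOSE 3-2: Q_total=23.00, C_total=3.00, V=7.67; Q3=15.33, Q2=7.67; dissipated=65.333
Op 2: CLOSE 3-1: Q_total=27.33, C_total=3.00, V=9.11; Q3=18.22, Q1=9.11; dissipated=6.259
Op 3: CLOSE 3-1: Q_total=27.33, C_total=3.00, V=9.11; Q3=18.22, Q1=9.11; dissipated=0.000
Total dissipated: 71.593 μJ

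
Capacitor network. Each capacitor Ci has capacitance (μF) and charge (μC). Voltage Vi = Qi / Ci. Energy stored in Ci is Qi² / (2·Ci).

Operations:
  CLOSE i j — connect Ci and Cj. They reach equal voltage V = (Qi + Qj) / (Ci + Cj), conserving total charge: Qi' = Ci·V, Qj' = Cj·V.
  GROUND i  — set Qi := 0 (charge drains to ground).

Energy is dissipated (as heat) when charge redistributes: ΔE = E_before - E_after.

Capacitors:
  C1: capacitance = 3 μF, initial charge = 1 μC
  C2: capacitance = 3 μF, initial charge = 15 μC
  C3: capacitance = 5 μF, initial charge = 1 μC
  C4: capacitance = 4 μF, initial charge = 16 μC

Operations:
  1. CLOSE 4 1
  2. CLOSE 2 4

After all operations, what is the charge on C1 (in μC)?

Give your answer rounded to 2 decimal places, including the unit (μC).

Initial: C1(3μF, Q=1μC, V=0.33V), C2(3μF, Q=15μC, V=5.00V), C3(5μF, Q=1μC, V=0.20V), C4(4μF, Q=16μC, V=4.00V)
Op 1: CLOSE 4-1: Q_total=17.00, C_total=7.00, V=2.43; Q4=9.71, Q1=7.29; dissipated=11.524
Op 2: CLOSE 2-4: Q_total=24.71, C_total=7.00, V=3.53; Q2=10.59, Q4=14.12; dissipated=5.668
Final charges: Q1=7.29, Q2=10.59, Q3=1.00, Q4=14.12

Answer: 7.29 μC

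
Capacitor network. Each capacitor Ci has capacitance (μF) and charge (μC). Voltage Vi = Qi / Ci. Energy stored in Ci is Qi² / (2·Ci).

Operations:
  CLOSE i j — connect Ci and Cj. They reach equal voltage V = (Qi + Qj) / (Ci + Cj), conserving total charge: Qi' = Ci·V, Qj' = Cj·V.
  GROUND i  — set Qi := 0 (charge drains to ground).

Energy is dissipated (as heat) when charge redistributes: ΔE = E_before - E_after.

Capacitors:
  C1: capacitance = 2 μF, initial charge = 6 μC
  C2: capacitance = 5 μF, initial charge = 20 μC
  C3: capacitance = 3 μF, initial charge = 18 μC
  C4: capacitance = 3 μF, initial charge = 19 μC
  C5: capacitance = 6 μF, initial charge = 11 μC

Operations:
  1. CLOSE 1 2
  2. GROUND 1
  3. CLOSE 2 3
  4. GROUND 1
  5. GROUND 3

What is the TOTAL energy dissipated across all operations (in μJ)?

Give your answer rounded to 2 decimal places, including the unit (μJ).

Initial: C1(2μF, Q=6μC, V=3.00V), C2(5μF, Q=20μC, V=4.00V), C3(3μF, Q=18μC, V=6.00V), C4(3μF, Q=19μC, V=6.33V), C5(6μF, Q=11μC, V=1.83V)
Op 1: CLOSE 1-2: Q_total=26.00, C_total=7.00, V=3.71; Q1=7.43, Q2=18.57; dissipated=0.714
Op 2: GROUND 1: Q1=0; energy lost=13.796
Op 3: CLOSE 2-3: Q_total=36.57, C_total=8.00, V=4.57; Q2=22.86, Q3=13.71; dissipated=4.898
Op 4: GROUND 1: Q1=0; energy lost=0.000
Op 5: GROUND 3: Q3=0; energy lost=31.347
Total dissipated: 50.755 μJ

Answer: 50.76 μJ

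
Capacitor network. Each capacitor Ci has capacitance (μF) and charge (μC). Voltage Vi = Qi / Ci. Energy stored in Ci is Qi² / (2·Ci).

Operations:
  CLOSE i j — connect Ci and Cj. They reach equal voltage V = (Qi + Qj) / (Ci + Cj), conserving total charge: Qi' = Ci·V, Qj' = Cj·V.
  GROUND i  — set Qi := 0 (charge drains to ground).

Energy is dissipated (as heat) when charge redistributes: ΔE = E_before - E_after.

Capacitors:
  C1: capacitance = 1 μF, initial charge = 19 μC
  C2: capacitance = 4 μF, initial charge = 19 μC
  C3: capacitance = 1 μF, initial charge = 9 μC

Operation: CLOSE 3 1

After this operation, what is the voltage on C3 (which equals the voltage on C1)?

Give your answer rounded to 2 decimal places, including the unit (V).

Initial: C1(1μF, Q=19μC, V=19.00V), C2(4μF, Q=19μC, V=4.75V), C3(1μF, Q=9μC, V=9.00V)
Op 1: CLOSE 3-1: Q_total=28.00, C_total=2.00, V=14.00; Q3=14.00, Q1=14.00; dissipated=25.000

Answer: 14.00 V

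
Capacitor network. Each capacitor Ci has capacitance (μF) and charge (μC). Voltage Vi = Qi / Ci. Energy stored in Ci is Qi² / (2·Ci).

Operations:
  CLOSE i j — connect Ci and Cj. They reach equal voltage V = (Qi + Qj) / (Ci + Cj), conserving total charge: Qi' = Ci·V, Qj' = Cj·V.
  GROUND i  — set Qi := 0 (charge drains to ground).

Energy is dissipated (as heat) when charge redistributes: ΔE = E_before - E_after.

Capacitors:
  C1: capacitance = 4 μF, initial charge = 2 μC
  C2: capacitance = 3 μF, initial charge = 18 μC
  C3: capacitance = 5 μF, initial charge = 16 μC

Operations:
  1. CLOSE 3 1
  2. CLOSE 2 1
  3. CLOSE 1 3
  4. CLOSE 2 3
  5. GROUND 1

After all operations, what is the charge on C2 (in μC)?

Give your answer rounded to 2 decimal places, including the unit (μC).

Answer: 9.36 μC

Derivation:
Initial: C1(4μF, Q=2μC, V=0.50V), C2(3μF, Q=18μC, V=6.00V), C3(5μF, Q=16μC, V=3.20V)
Op 1: CLOSE 3-1: Q_total=18.00, C_total=9.00, V=2.00; Q3=10.00, Q1=8.00; dissipated=8.100
Op 2: CLOSE 2-1: Q_total=26.00, C_total=7.00, V=3.71; Q2=11.14, Q1=14.86; dissipated=13.714
Op 3: CLOSE 1-3: Q_total=24.86, C_total=9.00, V=2.76; Q1=11.05, Q3=13.81; dissipated=3.265
Op 4: CLOSE 2-3: Q_total=24.95, C_total=8.00, V=3.12; Q2=9.36, Q3=15.60; dissipated=0.850
Op 5: GROUND 1: Q1=0; energy lost=15.256
Final charges: Q1=0.00, Q2=9.36, Q3=15.60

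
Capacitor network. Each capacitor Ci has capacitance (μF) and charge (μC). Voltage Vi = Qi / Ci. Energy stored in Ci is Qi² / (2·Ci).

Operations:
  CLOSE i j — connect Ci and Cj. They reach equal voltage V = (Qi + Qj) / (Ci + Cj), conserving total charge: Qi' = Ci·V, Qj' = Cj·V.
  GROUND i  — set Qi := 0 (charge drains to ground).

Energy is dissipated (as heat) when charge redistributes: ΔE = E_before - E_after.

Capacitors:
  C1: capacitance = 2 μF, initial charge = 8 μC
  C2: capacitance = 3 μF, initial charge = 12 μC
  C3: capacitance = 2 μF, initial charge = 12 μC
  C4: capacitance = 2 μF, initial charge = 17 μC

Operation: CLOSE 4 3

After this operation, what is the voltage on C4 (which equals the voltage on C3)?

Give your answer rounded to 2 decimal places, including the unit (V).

Initial: C1(2μF, Q=8μC, V=4.00V), C2(3μF, Q=12μC, V=4.00V), C3(2μF, Q=12μC, V=6.00V), C4(2μF, Q=17μC, V=8.50V)
Op 1: CLOSE 4-3: Q_total=29.00, C_total=4.00, V=7.25; Q4=14.50, Q3=14.50; dissipated=3.125

Answer: 7.25 V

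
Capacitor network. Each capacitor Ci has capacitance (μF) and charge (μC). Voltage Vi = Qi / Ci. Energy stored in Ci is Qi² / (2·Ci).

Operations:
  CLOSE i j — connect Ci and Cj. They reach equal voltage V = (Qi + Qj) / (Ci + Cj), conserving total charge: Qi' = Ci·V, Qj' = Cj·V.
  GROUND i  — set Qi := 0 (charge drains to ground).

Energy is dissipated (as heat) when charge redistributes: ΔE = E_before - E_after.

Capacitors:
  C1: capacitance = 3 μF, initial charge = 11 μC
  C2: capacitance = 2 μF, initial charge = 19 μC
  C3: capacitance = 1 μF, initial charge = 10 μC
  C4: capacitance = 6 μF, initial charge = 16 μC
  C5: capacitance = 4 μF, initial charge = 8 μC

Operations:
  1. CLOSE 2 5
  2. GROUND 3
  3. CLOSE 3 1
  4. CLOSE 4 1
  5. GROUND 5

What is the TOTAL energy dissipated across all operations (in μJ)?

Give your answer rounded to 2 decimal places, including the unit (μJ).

Initial: C1(3μF, Q=11μC, V=3.67V), C2(2μF, Q=19μC, V=9.50V), C3(1μF, Q=10μC, V=10.00V), C4(6μF, Q=16μC, V=2.67V), C5(4μF, Q=8μC, V=2.00V)
Op 1: CLOSE 2-5: Q_total=27.00, C_total=6.00, V=4.50; Q2=9.00, Q5=18.00; dissipated=37.500
Op 2: GROUND 3: Q3=0; energy lost=50.000
Op 3: CLOSE 3-1: Q_total=11.00, C_total=4.00, V=2.75; Q3=2.75, Q1=8.25; dissipated=5.042
Op 4: CLOSE 4-1: Q_total=24.25, C_total=9.00, V=2.69; Q4=16.17, Q1=8.08; dissipated=0.007
Op 5: GROUND 5: Q5=0; energy lost=40.500
Total dissipated: 133.049 μJ

Answer: 133.05 μJ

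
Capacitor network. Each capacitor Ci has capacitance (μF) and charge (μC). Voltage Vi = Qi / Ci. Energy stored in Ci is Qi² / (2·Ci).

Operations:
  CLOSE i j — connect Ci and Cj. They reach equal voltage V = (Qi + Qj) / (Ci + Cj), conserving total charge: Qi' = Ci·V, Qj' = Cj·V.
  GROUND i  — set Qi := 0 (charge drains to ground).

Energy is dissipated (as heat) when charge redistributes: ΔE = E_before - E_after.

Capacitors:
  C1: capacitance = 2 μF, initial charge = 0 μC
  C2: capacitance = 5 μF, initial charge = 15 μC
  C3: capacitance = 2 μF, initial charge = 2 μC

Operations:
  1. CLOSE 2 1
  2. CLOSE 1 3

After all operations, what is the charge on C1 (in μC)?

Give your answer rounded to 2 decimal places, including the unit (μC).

Initial: C1(2μF, Q=0μC, V=0.00V), C2(5μF, Q=15μC, V=3.00V), C3(2μF, Q=2μC, V=1.00V)
Op 1: CLOSE 2-1: Q_total=15.00, C_total=7.00, V=2.14; Q2=10.71, Q1=4.29; dissipated=6.429
Op 2: CLOSE 1-3: Q_total=6.29, C_total=4.00, V=1.57; Q1=3.14, Q3=3.14; dissipated=0.653
Final charges: Q1=3.14, Q2=10.71, Q3=3.14

Answer: 3.14 μC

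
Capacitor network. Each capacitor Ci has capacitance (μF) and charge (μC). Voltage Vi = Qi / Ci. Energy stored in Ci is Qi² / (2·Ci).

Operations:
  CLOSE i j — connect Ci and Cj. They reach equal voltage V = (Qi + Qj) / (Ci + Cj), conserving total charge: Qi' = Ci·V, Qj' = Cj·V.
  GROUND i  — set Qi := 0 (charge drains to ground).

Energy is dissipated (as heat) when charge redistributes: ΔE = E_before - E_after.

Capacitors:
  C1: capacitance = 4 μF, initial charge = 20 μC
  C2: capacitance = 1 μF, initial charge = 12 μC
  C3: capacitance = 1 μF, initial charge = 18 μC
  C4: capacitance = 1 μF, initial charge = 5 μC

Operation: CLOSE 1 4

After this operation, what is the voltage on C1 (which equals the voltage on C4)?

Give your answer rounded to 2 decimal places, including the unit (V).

Initial: C1(4μF, Q=20μC, V=5.00V), C2(1μF, Q=12μC, V=12.00V), C3(1μF, Q=18μC, V=18.00V), C4(1μF, Q=5μC, V=5.00V)
Op 1: CLOSE 1-4: Q_total=25.00, C_total=5.00, V=5.00; Q1=20.00, Q4=5.00; dissipated=0.000

Answer: 5.00 V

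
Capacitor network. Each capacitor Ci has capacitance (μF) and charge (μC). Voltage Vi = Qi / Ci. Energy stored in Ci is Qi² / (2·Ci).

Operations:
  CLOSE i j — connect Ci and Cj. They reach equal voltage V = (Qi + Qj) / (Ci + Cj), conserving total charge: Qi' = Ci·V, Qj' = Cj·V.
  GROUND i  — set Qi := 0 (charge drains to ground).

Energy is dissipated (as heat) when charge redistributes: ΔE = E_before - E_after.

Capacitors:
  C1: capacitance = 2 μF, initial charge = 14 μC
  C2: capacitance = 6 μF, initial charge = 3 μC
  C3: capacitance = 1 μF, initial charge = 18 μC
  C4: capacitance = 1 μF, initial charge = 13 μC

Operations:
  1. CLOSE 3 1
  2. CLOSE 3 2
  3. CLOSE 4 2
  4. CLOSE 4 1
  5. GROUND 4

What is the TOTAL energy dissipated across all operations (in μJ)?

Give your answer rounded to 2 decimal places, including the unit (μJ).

Initial: C1(2μF, Q=14μC, V=7.00V), C2(6μF, Q=3μC, V=0.50V), C3(1μF, Q=18μC, V=18.00V), C4(1μF, Q=13μC, V=13.00V)
Op 1: CLOSE 3-1: Q_total=32.00, C_total=3.00, V=10.67; Q3=10.67, Q1=21.33; dissipated=40.333
Op 2: CLOSE 3-2: Q_total=13.67, C_total=7.00, V=1.95; Q3=1.95, Q2=11.71; dissipated=44.298
Op 3: CLOSE 4-2: Q_total=24.71, C_total=7.00, V=3.53; Q4=3.53, Q2=21.18; dissipated=52.307
Op 4: CLOSE 4-1: Q_total=24.86, C_total=3.00, V=8.29; Q4=8.29, Q1=16.58; dissipated=16.974
Op 5: GROUND 4: Q4=0; energy lost=34.345
Total dissipated: 188.258 μJ

Answer: 188.26 μJ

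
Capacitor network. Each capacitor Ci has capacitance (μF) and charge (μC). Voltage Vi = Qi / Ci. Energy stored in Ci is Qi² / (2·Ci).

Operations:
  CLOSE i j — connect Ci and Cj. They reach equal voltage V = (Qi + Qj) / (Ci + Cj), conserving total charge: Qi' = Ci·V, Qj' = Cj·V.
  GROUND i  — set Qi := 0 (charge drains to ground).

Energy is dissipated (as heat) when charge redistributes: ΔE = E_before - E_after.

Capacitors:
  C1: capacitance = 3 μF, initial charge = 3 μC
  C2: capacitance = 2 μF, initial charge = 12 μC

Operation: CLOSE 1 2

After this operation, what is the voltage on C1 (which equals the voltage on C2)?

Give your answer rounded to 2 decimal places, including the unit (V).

Initial: C1(3μF, Q=3μC, V=1.00V), C2(2μF, Q=12μC, V=6.00V)
Op 1: CLOSE 1-2: Q_total=15.00, C_total=5.00, V=3.00; Q1=9.00, Q2=6.00; dissipated=15.000

Answer: 3.00 V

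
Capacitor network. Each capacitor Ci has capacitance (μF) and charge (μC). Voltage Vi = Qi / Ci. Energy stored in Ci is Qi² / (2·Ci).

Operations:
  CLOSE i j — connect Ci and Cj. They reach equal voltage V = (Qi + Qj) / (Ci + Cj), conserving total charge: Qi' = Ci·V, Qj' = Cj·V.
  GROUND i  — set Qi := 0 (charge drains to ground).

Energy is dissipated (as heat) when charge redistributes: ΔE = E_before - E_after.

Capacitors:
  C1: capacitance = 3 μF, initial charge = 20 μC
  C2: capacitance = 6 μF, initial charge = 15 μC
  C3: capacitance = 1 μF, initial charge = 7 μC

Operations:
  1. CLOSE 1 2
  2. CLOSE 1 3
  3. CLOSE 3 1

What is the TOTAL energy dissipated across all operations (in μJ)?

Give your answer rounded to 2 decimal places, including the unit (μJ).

Answer: 20.99 μJ

Derivation:
Initial: C1(3μF, Q=20μC, V=6.67V), C2(6μF, Q=15μC, V=2.50V), C3(1μF, Q=7μC, V=7.00V)
Op 1: CLOSE 1-2: Q_total=35.00, C_total=9.00, V=3.89; Q1=11.67, Q2=23.33; dissipated=17.361
Op 2: CLOSE 1-3: Q_total=18.67, C_total=4.00, V=4.67; Q1=14.00, Q3=4.67; dissipated=3.630
Op 3: CLOSE 3-1: Q_total=18.67, C_total=4.00, V=4.67; Q3=4.67, Q1=14.00; dissipated=0.000
Total dissipated: 20.991 μJ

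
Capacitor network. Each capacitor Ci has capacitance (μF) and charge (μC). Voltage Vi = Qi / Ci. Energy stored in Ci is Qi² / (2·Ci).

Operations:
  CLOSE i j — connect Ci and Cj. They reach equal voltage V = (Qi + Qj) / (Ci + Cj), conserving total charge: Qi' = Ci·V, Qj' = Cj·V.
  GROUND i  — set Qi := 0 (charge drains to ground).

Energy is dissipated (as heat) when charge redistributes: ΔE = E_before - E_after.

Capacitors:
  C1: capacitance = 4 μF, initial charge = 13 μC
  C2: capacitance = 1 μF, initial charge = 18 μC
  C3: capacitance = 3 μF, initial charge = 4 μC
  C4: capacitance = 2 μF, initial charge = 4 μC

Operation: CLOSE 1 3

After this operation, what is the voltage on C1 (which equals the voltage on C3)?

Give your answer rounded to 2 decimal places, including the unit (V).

Initial: C1(4μF, Q=13μC, V=3.25V), C2(1μF, Q=18μC, V=18.00V), C3(3μF, Q=4μC, V=1.33V), C4(2μF, Q=4μC, V=2.00V)
Op 1: CLOSE 1-3: Q_total=17.00, C_total=7.00, V=2.43; Q1=9.71, Q3=7.29; dissipated=3.149

Answer: 2.43 V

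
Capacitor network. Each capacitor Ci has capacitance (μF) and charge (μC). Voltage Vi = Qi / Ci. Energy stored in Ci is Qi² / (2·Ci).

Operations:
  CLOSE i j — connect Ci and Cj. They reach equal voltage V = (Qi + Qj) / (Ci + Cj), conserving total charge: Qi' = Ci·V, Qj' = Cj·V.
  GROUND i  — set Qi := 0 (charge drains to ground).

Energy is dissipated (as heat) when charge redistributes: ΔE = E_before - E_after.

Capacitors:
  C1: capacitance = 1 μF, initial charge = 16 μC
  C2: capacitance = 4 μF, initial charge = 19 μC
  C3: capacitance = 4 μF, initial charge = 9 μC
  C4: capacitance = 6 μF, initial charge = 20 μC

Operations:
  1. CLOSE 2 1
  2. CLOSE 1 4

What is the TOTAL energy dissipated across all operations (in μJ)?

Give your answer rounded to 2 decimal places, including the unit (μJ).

Answer: 56.39 μJ

Derivation:
Initial: C1(1μF, Q=16μC, V=16.00V), C2(4μF, Q=19μC, V=4.75V), C3(4μF, Q=9μC, V=2.25V), C4(6μF, Q=20μC, V=3.33V)
Op 1: CLOSE 2-1: Q_total=35.00, C_total=5.00, V=7.00; Q2=28.00, Q1=7.00; dissipated=50.625
Op 2: CLOSE 1-4: Q_total=27.00, C_total=7.00, V=3.86; Q1=3.86, Q4=23.14; dissipated=5.762
Total dissipated: 56.387 μJ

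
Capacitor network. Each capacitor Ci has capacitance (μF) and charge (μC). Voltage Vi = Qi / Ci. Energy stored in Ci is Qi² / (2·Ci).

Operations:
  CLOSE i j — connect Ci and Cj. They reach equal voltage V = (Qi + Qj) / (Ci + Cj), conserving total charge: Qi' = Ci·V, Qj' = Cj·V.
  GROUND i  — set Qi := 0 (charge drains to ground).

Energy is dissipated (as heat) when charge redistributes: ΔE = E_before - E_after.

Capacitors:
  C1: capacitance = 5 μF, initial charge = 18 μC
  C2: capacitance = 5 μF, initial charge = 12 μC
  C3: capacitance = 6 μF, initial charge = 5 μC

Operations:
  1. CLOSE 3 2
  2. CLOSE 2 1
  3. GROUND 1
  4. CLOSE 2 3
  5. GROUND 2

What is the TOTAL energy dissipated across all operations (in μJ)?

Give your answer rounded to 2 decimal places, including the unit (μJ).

Answer: 36.73 μJ

Derivation:
Initial: C1(5μF, Q=18μC, V=3.60V), C2(5μF, Q=12μC, V=2.40V), C3(6μF, Q=5μC, V=0.83V)
Op 1: CLOSE 3-2: Q_total=17.00, C_total=11.00, V=1.55; Q3=9.27, Q2=7.73; dissipated=3.347
Op 2: CLOSE 2-1: Q_total=25.73, C_total=10.00, V=2.57; Q2=12.86, Q1=12.86; dissipated=5.276
Op 3: GROUND 1: Q1=0; energy lost=16.547
Op 4: CLOSE 2-3: Q_total=22.14, C_total=11.00, V=2.01; Q2=10.06, Q3=12.07; dissipated=1.439
Op 5: GROUND 2: Q2=0; energy lost=10.124
Total dissipated: 36.734 μJ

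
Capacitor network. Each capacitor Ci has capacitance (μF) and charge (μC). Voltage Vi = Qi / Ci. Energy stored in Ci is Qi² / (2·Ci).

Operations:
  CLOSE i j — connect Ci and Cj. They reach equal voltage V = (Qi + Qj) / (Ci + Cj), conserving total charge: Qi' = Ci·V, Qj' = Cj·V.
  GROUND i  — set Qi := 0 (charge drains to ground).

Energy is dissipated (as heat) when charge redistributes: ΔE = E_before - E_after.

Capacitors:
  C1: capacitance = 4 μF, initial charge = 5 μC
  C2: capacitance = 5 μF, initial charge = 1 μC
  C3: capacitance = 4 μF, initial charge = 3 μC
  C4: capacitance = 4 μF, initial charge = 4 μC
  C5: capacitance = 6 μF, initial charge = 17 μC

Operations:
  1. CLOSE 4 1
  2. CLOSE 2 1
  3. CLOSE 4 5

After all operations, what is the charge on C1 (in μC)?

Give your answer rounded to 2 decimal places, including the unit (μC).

Initial: C1(4μF, Q=5μC, V=1.25V), C2(5μF, Q=1μC, V=0.20V), C3(4μF, Q=3μC, V=0.75V), C4(4μF, Q=4μC, V=1.00V), C5(6μF, Q=17μC, V=2.83V)
Op 1: CLOSE 4-1: Q_total=9.00, C_total=8.00, V=1.12; Q4=4.50, Q1=4.50; dissipated=0.062
Op 2: CLOSE 2-1: Q_total=5.50, C_total=9.00, V=0.61; Q2=3.06, Q1=2.44; dissipated=0.951
Op 3: CLOSE 4-5: Q_total=21.50, C_total=10.00, V=2.15; Q4=8.60, Q5=12.90; dissipated=3.502
Final charges: Q1=2.44, Q2=3.06, Q3=3.00, Q4=8.60, Q5=12.90

Answer: 2.44 μC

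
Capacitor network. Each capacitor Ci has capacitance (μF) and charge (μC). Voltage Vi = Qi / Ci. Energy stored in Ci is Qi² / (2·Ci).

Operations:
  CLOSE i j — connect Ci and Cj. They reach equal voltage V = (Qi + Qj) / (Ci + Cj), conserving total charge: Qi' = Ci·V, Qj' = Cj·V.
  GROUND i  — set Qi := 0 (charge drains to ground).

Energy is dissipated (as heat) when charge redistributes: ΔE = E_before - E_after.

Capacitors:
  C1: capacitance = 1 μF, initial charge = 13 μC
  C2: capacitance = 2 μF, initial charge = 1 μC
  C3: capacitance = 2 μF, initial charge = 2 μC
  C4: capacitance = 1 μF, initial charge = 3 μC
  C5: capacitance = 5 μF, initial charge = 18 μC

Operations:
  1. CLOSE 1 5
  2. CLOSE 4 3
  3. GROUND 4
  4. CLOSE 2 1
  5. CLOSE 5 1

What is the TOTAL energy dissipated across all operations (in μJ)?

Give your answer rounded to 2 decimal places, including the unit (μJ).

Initial: C1(1μF, Q=13μC, V=13.00V), C2(2μF, Q=1μC, V=0.50V), C3(2μF, Q=2μC, V=1.00V), C4(1μF, Q=3μC, V=3.00V), C5(5μF, Q=18μC, V=3.60V)
Op 1: CLOSE 1-5: Q_total=31.00, C_total=6.00, V=5.17; Q1=5.17, Q5=25.83; dissipated=36.817
Op 2: CLOSE 4-3: Q_total=5.00, C_total=3.00, V=1.67; Q4=1.67, Q3=3.33; dissipated=1.333
Op 3: GROUND 4: Q4=0; energy lost=1.389
Op 4: CLOSE 2-1: Q_total=6.17, C_total=3.00, V=2.06; Q2=4.11, Q1=2.06; dissipated=7.259
Op 5: CLOSE 5-1: Q_total=27.89, C_total=6.00, V=4.65; Q5=23.24, Q1=4.65; dissipated=4.033
Total dissipated: 50.831 μJ

Answer: 50.83 μJ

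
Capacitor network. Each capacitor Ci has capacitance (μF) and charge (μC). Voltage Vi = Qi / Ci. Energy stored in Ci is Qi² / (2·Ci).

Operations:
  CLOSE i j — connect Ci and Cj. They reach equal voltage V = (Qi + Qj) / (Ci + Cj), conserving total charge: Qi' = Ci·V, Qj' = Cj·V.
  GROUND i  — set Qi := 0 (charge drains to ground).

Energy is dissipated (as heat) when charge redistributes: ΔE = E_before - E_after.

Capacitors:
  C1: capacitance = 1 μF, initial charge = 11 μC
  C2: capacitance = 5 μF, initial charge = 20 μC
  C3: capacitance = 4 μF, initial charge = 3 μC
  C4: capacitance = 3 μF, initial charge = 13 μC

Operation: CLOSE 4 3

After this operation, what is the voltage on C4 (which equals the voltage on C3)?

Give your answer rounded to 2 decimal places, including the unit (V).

Answer: 2.29 V

Derivation:
Initial: C1(1μF, Q=11μC, V=11.00V), C2(5μF, Q=20μC, V=4.00V), C3(4μF, Q=3μC, V=0.75V), C4(3μF, Q=13μC, V=4.33V)
Op 1: CLOSE 4-3: Q_total=16.00, C_total=7.00, V=2.29; Q4=6.86, Q3=9.14; dissipated=11.006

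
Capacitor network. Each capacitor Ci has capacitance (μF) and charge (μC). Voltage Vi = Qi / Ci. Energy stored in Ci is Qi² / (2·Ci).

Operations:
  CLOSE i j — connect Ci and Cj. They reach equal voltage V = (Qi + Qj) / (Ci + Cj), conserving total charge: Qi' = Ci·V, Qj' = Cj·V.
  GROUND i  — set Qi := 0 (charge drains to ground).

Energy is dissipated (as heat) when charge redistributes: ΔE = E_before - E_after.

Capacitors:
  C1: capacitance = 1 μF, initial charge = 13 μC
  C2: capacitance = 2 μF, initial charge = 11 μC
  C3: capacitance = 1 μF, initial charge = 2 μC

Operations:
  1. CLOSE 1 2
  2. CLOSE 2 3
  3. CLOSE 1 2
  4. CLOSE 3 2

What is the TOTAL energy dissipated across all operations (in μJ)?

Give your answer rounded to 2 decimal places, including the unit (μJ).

Initial: C1(1μF, Q=13μC, V=13.00V), C2(2μF, Q=11μC, V=5.50V), C3(1μF, Q=2μC, V=2.00V)
Op 1: CLOSE 1-2: Q_total=24.00, C_total=3.00, V=8.00; Q1=8.00, Q2=16.00; dissipated=18.750
Op 2: CLOSE 2-3: Q_total=18.00, C_total=3.00, V=6.00; Q2=12.00, Q3=6.00; dissipated=12.000
Op 3: CLOSE 1-2: Q_total=20.00, C_total=3.00, V=6.67; Q1=6.67, Q2=13.33; dissipated=1.333
Op 4: CLOSE 3-2: Q_total=19.33, C_total=3.00, V=6.44; Q3=6.44, Q2=12.89; dissipated=0.148
Total dissipated: 32.231 μJ

Answer: 32.23 μJ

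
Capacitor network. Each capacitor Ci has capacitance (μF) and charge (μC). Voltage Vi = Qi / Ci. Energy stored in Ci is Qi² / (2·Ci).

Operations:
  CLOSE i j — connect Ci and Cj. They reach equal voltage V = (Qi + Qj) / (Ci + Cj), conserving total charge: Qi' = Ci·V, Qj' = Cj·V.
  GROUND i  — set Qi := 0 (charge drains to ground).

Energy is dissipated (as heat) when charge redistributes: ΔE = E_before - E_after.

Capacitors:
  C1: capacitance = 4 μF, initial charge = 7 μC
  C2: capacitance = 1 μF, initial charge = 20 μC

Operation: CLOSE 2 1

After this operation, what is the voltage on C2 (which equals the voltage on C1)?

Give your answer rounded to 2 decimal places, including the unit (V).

Initial: C1(4μF, Q=7μC, V=1.75V), C2(1μF, Q=20μC, V=20.00V)
Op 1: CLOSE 2-1: Q_total=27.00, C_total=5.00, V=5.40; Q2=5.40, Q1=21.60; dissipated=133.225

Answer: 5.40 V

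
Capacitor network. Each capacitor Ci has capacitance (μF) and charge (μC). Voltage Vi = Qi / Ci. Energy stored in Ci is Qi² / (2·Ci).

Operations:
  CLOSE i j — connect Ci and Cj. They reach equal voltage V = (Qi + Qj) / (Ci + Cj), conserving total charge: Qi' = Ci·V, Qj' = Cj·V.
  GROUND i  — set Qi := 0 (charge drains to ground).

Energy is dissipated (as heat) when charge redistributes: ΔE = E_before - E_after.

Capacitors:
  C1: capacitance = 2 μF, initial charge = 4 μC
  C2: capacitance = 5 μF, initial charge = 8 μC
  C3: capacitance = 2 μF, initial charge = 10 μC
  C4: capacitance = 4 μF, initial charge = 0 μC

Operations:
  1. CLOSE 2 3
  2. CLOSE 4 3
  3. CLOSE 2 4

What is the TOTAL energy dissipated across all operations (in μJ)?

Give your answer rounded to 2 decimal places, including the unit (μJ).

Answer: 15.93 μJ

Derivation:
Initial: C1(2μF, Q=4μC, V=2.00V), C2(5μF, Q=8μC, V=1.60V), C3(2μF, Q=10μC, V=5.00V), C4(4μF, Q=0μC, V=0.00V)
Op 1: CLOSE 2-3: Q_total=18.00, C_total=7.00, V=2.57; Q2=12.86, Q3=5.14; dissipated=8.257
Op 2: CLOSE 4-3: Q_total=5.14, C_total=6.00, V=0.86; Q4=3.43, Q3=1.71; dissipated=4.408
Op 3: CLOSE 2-4: Q_total=16.29, C_total=9.00, V=1.81; Q2=9.05, Q4=7.24; dissipated=3.265
Total dissipated: 15.931 μJ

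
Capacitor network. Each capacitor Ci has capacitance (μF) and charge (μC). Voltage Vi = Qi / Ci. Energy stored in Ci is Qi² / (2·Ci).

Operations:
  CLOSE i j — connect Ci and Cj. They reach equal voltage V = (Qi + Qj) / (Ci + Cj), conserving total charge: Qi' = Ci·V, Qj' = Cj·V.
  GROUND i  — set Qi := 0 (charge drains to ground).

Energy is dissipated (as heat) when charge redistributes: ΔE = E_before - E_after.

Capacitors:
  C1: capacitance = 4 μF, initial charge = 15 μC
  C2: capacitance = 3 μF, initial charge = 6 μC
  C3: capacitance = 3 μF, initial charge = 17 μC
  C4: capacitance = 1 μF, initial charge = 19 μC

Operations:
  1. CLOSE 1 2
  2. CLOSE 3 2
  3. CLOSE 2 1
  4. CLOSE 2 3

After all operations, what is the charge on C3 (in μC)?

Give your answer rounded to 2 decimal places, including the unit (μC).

Answer: 11.86 μC

Derivation:
Initial: C1(4μF, Q=15μC, V=3.75V), C2(3μF, Q=6μC, V=2.00V), C3(3μF, Q=17μC, V=5.67V), C4(1μF, Q=19μC, V=19.00V)
Op 1: CLOSE 1-2: Q_total=21.00, C_total=7.00, V=3.00; Q1=12.00, Q2=9.00; dissipated=2.625
Op 2: CLOSE 3-2: Q_total=26.00, C_total=6.00, V=4.33; Q3=13.00, Q2=13.00; dissipated=5.333
Op 3: CLOSE 2-1: Q_total=25.00, C_total=7.00, V=3.57; Q2=10.71, Q1=14.29; dissipated=1.524
Op 4: CLOSE 2-3: Q_total=23.71, C_total=6.00, V=3.95; Q2=11.86, Q3=11.86; dissipated=0.435
Final charges: Q1=14.29, Q2=11.86, Q3=11.86, Q4=19.00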